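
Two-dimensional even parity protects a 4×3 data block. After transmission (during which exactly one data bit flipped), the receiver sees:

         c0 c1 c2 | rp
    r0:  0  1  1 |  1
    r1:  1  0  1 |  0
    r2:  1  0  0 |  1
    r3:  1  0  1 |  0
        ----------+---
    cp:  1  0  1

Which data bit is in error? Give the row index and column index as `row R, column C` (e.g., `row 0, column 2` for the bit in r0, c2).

row 0, column 1

Recompute each row's even parity and compare to rp:
  r0: data parity 0, sent rp 1 → mismatch
  r1: data parity 0, sent rp 0 → ok
  r2: data parity 1, sent rp 1 → ok
  r3: data parity 0, sent rp 0 → ok
Recompute each column's even parity and compare to cp:
  c0: data parity 1, sent cp 1 → ok
  c1: data parity 1, sent cp 0 → mismatch
  c2: data parity 1, sent cp 1 → ok
Exactly one row (r0) and one column (c1) fail → the flipped bit is at their intersection.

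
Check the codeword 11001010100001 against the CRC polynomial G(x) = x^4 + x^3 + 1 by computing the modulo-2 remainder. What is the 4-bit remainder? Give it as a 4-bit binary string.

1101

Modulo-2 division of 11001010100001 by 11001:
  pos 0: 11001 XOR 11001 = 00000
  pos 6: 10100 XOR 11001 = 01101
  pos 7: 11010 XOR 11001 = 00011
Remainder = 1101 (nonzero — an error is detected).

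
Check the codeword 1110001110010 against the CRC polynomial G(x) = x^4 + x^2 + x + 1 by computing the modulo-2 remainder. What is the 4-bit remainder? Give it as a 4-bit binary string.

0001

Modulo-2 division of 1110001110010 by 10111:
  pos 0: 11100 XOR 10111 = 01011
  pos 1: 10110 XOR 10111 = 00001
  pos 5: 11110 XOR 10111 = 01001
  pos 6: 10010 XOR 10111 = 00101
  pos 8: 10110 XOR 10111 = 00001
Remainder = 0001 (nonzero — an error is detected).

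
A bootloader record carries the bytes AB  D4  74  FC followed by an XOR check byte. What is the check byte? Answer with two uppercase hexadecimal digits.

XOR the bytes together:
  start with 0xAB
  0xAB ⊕ 0xD4 = 0x7F
  0x7F ⊕ 0x74 = 0x0B
  0x0B ⊕ 0xFC = 0xF7

F7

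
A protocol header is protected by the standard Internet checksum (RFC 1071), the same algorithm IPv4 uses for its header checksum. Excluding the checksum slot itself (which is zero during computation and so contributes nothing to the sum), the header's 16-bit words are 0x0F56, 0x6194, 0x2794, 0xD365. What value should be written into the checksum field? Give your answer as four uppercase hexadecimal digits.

One's-complement addition (fold any carry out of bit 15 back into bit 0):
  0x0F56 + 0x6194 = 0x070EA
  0x70EA + 0x2794 = 0x0987E
  0x987E + 0xD365 = 0x16BE3 → wrap carry → 0x6BE4
One's-complement sum = 0x6BE4.
Checksum = ~0x6BE4 & 0xFFFF = 0x941B.

941B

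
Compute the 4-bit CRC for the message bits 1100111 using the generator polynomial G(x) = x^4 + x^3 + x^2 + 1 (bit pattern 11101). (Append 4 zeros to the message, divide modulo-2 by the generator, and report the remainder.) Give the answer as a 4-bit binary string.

1000

Append 4 zeros: 11001110000. Divide by 11101 (XOR where the leading bit is 1):
  pos 0: 11001 XOR 11101 = 00100
  pos 2: 10011 XOR 11101 = 01110
  pos 3: 11100 XOR 11101 = 00001
Remainder (last 4 bits) = 1000. This is the CRC / FCS.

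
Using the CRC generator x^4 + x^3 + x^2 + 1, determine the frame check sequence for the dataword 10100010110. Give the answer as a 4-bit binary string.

Append 4 zeros: 101000101100000. Divide by 11101 (XOR where the leading bit is 1):
  pos 0: 10100 XOR 11101 = 01001
  pos 1: 10010 XOR 11101 = 01111
  pos 2: 11111 XOR 11101 = 00010
  pos 5: 10011 XOR 11101 = 01110
  pos 6: 11100 XOR 11101 = 00001
  pos 10: 10000 XOR 11101 = 01101
Remainder (last 4 bits) = 1101. This is the CRC / FCS.

1101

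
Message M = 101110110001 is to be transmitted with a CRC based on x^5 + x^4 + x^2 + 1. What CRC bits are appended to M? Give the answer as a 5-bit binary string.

00010

Append 5 zeros: 10111011000100000. Divide by 110101 (XOR where the leading bit is 1):
  pos 0: 101110 XOR 110101 = 011011
  pos 1: 110111 XOR 110101 = 000010
  pos 5: 101000 XOR 110101 = 011101
  pos 6: 111011 XOR 110101 = 001110
  pos 8: 111000 XOR 110101 = 001101
  pos 10: 110100 XOR 110101 = 000001
Remainder (last 5 bits) = 00010. This is the CRC / FCS.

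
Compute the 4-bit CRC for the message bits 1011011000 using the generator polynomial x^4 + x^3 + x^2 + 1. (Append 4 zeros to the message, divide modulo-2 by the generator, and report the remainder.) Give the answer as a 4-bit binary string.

1000

Append 4 zeros: 10110110000000. Divide by 11101 (XOR where the leading bit is 1):
  pos 0: 10110 XOR 11101 = 01011
  pos 1: 10111 XOR 11101 = 01010
  pos 2: 10101 XOR 11101 = 01000
  pos 3: 10000 XOR 11101 = 01101
  pos 4: 11010 XOR 11101 = 00111
  pos 6: 11100 XOR 11101 = 00001
Remainder (last 4 bits) = 1000. This is the CRC / FCS.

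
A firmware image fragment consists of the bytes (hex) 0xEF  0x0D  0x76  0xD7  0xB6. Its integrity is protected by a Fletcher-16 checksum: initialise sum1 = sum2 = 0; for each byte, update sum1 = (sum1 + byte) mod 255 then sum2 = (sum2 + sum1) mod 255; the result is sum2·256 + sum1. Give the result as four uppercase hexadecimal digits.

Running sums (mod 255):
  after byte 0 (0xEF): sum1=239, sum2=239
  after byte 1 (0x0D): sum1=252, sum2=236
  after byte 2 (0x76): sum1=115, sum2=96
  after byte 3 (0xD7): sum1=75, sum2=171
  after byte 4 (0xB6): sum1=2, sum2=173
Checksum = sum2·256 + sum1 = 173·256 + 2 = 44290 = 0xAD02.

AD02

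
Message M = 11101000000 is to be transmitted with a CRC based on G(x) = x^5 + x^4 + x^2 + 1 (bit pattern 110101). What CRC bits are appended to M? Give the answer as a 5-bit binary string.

Append 5 zeros: 1110100000000000. Divide by 110101 (XOR where the leading bit is 1):
  pos 0: 111010 XOR 110101 = 001111
  pos 2: 111100 XOR 110101 = 001001
  pos 4: 100100 XOR 110101 = 010001
  pos 5: 100010 XOR 110101 = 010111
  pos 6: 101110 XOR 110101 = 011011
  pos 7: 110110 XOR 110101 = 000011
Remainder (last 5 bits) = 11000. This is the CRC / FCS.

11000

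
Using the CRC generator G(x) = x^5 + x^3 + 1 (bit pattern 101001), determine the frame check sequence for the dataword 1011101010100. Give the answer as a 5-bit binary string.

Append 5 zeros: 101110101010000000. Divide by 101001 (XOR where the leading bit is 1):
  pos 0: 101110 XOR 101001 = 000111
  pos 3: 111101 XOR 101001 = 010100
  pos 4: 101000 XOR 101001 = 000001
  pos 9: 110000 XOR 101001 = 011001
  pos 10: 110010 XOR 101001 = 011011
  pos 11: 110110 XOR 101001 = 011111
  pos 12: 111110 XOR 101001 = 010111
Remainder (last 5 bits) = 10111. This is the CRC / FCS.

10111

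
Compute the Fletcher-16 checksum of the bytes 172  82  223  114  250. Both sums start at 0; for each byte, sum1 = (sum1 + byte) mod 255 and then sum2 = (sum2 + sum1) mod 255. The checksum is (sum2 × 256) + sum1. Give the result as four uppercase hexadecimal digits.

284C

Running sums (mod 255):
  after byte 0 (172): sum1=172, sum2=172
  after byte 1 (82): sum1=254, sum2=171
  after byte 2 (223): sum1=222, sum2=138
  after byte 3 (114): sum1=81, sum2=219
  after byte 4 (250): sum1=76, sum2=40
Checksum = sum2·256 + sum1 = 40·256 + 76 = 10316 = 0x284C.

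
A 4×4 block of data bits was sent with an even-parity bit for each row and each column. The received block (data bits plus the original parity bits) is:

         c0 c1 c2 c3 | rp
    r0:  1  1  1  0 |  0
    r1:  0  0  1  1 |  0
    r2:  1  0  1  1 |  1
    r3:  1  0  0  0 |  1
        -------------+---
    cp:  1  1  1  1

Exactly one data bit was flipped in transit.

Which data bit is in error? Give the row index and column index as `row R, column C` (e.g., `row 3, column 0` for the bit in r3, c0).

Recompute each row's even parity and compare to rp:
  r0: data parity 1, sent rp 0 → mismatch
  r1: data parity 0, sent rp 0 → ok
  r2: data parity 1, sent rp 1 → ok
  r3: data parity 1, sent rp 1 → ok
Recompute each column's even parity and compare to cp:
  c0: data parity 1, sent cp 1 → ok
  c1: data parity 1, sent cp 1 → ok
  c2: data parity 1, sent cp 1 → ok
  c3: data parity 0, sent cp 1 → mismatch
Exactly one row (r0) and one column (c3) fail → the flipped bit is at their intersection.

row 0, column 3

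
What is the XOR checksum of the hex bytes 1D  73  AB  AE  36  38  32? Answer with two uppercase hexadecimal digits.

57

XOR the bytes together:
  start with 0x1D
  0x1D ⊕ 0x73 = 0x6E
  0x6E ⊕ 0xAB = 0xC5
  0xC5 ⊕ 0xAE = 0x6B
  0x6B ⊕ 0x36 = 0x5D
  0x5D ⊕ 0x38 = 0x65
  0x65 ⊕ 0x32 = 0x57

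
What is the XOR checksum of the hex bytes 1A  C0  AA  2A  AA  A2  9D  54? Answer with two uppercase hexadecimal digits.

XOR the bytes together:
  start with 0x1A
  0x1A ⊕ 0xC0 = 0xDA
  0xDA ⊕ 0xAA = 0x70
  0x70 ⊕ 0x2A = 0x5A
  0x5A ⊕ 0xAA = 0xF0
  0xF0 ⊕ 0xA2 = 0x52
  0x52 ⊕ 0x9D = 0xCF
  0xCF ⊕ 0x54 = 0x9B

9B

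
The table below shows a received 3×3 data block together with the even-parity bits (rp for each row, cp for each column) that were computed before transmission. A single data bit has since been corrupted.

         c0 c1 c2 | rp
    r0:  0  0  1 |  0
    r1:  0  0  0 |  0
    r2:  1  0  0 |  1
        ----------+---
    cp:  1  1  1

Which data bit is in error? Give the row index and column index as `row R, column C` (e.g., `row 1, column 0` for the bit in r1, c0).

Recompute each row's even parity and compare to rp:
  r0: data parity 1, sent rp 0 → mismatch
  r1: data parity 0, sent rp 0 → ok
  r2: data parity 1, sent rp 1 → ok
Recompute each column's even parity and compare to cp:
  c0: data parity 1, sent cp 1 → ok
  c1: data parity 0, sent cp 1 → mismatch
  c2: data parity 1, sent cp 1 → ok
Exactly one row (r0) and one column (c1) fail → the flipped bit is at their intersection.

row 0, column 1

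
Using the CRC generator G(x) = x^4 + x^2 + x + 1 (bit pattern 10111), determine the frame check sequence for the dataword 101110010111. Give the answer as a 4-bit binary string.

Append 4 zeros: 1011100101110000. Divide by 10111 (XOR where the leading bit is 1):
  pos 0: 10111 XOR 10111 = 00000
  pos 7: 10111 XOR 10111 = 00000
Remainder (last 4 bits) = 0000. This is the CRC / FCS.

0000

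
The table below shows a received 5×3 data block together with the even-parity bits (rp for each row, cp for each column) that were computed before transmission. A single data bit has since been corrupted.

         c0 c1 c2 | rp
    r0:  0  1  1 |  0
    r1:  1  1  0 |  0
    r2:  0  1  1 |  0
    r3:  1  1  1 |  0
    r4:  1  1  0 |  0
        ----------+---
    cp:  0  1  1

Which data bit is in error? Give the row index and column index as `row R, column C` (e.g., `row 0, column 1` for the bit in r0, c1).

Recompute each row's even parity and compare to rp:
  r0: data parity 0, sent rp 0 → ok
  r1: data parity 0, sent rp 0 → ok
  r2: data parity 0, sent rp 0 → ok
  r3: data parity 1, sent rp 0 → mismatch
  r4: data parity 0, sent rp 0 → ok
Recompute each column's even parity and compare to cp:
  c0: data parity 1, sent cp 0 → mismatch
  c1: data parity 1, sent cp 1 → ok
  c2: data parity 1, sent cp 1 → ok
Exactly one row (r3) and one column (c0) fail → the flipped bit is at their intersection.

row 3, column 0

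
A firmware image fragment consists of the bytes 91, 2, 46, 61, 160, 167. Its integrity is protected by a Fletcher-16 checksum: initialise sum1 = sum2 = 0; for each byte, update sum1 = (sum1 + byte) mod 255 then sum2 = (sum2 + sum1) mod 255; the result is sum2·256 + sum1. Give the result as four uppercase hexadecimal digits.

Running sums (mod 255):
  after byte 0 (91): sum1=91, sum2=91
  after byte 1 (2): sum1=93, sum2=184
  after byte 2 (46): sum1=139, sum2=68
  after byte 3 (61): sum1=200, sum2=13
  after byte 4 (160): sum1=105, sum2=118
  after byte 5 (167): sum1=17, sum2=135
Checksum = sum2·256 + sum1 = 135·256 + 17 = 34577 = 0x8711.

8711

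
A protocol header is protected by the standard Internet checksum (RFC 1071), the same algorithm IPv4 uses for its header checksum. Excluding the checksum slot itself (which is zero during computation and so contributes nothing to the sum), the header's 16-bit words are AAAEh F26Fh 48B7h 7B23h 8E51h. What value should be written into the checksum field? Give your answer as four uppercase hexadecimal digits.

10B5

One's-complement addition (fold any carry out of bit 15 back into bit 0):
  0xAAAE + 0xF26F = 0x19D1D → wrap carry → 0x9D1E
  0x9D1E + 0x48B7 = 0x0E5D5
  0xE5D5 + 0x7B23 = 0x160F8 → wrap carry → 0x60F9
  0x60F9 + 0x8E51 = 0x0EF4A
One's-complement sum = 0xEF4A.
Checksum = ~0xEF4A & 0xFFFF = 0x10B5.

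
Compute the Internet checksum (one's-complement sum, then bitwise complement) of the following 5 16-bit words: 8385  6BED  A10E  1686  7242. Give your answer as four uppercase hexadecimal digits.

E6B5

One's-complement addition (fold any carry out of bit 15 back into bit 0):
  0x8385 + 0x6BED = 0x0EF72
  0xEF72 + 0xA10E = 0x19080 → wrap carry → 0x9081
  0x9081 + 0x1686 = 0x0A707
  0xA707 + 0x7242 = 0x11949 → wrap carry → 0x194A
One's-complement sum = 0x194A.
Checksum = ~0x194A & 0xFFFF = 0xE6B5.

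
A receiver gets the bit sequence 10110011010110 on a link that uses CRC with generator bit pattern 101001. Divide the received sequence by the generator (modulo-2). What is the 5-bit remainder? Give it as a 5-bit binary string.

00000

Modulo-2 division of 10110011010110 by 101001:
  pos 0: 101100 XOR 101001 = 000101
  pos 3: 101110 XOR 101001 = 000111
  pos 6: 111101 XOR 101001 = 010100
  pos 7: 101001 XOR 101001 = 000000
Remainder = 00000 (zero — the frame passes the CRC check).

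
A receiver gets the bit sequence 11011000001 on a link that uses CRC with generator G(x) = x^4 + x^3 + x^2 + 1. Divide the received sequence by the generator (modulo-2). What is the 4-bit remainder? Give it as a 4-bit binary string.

Modulo-2 division of 11011000001 by 11101:
  pos 0: 11011 XOR 11101 = 00110
  pos 2: 11000 XOR 11101 = 00101
  pos 4: 10100 XOR 11101 = 01001
  pos 5: 10010 XOR 11101 = 01111
  pos 6: 11111 XOR 11101 = 00010
Remainder = 0010 (nonzero — an error is detected).

0010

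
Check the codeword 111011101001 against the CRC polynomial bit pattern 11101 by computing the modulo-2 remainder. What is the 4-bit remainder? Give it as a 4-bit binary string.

Modulo-2 division of 111011101001 by 11101:
  pos 0: 11101 XOR 11101 = 00000
  pos 5: 11010 XOR 11101 = 00111
  pos 7: 11101 XOR 11101 = 00000
Remainder = 0000 (zero — the frame passes the CRC check).

0000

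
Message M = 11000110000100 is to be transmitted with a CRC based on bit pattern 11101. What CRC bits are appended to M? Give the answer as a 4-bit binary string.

1000

Append 4 zeros: 110001100001000000. Divide by 11101 (XOR where the leading bit is 1):
  pos 0: 11000 XOR 11101 = 00101
  pos 2: 10111 XOR 11101 = 01010
  pos 3: 10100 XOR 11101 = 01001
  pos 4: 10010 XOR 11101 = 01111
  pos 5: 11110 XOR 11101 = 00011
  pos 8: 11010 XOR 11101 = 00111
  pos 10: 11100 XOR 11101 = 00001
Remainder (last 4 bits) = 1000. This is the CRC / FCS.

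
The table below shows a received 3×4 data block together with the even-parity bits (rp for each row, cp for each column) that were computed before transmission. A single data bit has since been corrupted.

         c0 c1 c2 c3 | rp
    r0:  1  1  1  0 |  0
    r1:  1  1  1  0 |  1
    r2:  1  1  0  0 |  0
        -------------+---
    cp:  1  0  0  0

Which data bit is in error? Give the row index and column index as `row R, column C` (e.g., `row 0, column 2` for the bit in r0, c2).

Recompute each row's even parity and compare to rp:
  r0: data parity 1, sent rp 0 → mismatch
  r1: data parity 1, sent rp 1 → ok
  r2: data parity 0, sent rp 0 → ok
Recompute each column's even parity and compare to cp:
  c0: data parity 1, sent cp 1 → ok
  c1: data parity 1, sent cp 0 → mismatch
  c2: data parity 0, sent cp 0 → ok
  c3: data parity 0, sent cp 0 → ok
Exactly one row (r0) and one column (c1) fail → the flipped bit is at their intersection.

row 0, column 1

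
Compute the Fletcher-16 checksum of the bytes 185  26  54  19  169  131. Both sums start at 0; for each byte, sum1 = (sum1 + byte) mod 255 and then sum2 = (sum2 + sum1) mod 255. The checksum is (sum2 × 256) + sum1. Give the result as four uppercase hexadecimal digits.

C54A

Running sums (mod 255):
  after byte 0 (185): sum1=185, sum2=185
  after byte 1 (26): sum1=211, sum2=141
  after byte 2 (54): sum1=10, sum2=151
  after byte 3 (19): sum1=29, sum2=180
  after byte 4 (169): sum1=198, sum2=123
  after byte 5 (131): sum1=74, sum2=197
Checksum = sum2·256 + sum1 = 197·256 + 74 = 50506 = 0xC54A.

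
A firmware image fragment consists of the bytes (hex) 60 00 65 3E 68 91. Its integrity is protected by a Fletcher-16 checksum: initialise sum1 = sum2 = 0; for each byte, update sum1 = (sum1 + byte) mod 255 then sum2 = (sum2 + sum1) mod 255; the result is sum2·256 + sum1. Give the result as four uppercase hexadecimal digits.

Running sums (mod 255):
  after byte 0 (60): sum1=96, sum2=96
  after byte 1 (00): sum1=96, sum2=192
  after byte 2 (65): sum1=197, sum2=134
  after byte 3 (3E): sum1=4, sum2=138
  after byte 4 (68): sum1=108, sum2=246
  after byte 5 (91): sum1=253, sum2=244
Checksum = sum2·256 + sum1 = 244·256 + 253 = 62717 = 0xF4FD.

F4FD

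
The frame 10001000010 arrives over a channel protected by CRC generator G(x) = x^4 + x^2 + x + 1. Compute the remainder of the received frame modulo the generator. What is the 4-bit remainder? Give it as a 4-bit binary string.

Modulo-2 division of 10001000010 by 10111:
  pos 0: 10001 XOR 10111 = 00110
  pos 2: 11000 XOR 10111 = 01111
  pos 3: 11110 XOR 10111 = 01001
  pos 4: 10010 XOR 10111 = 00101
  pos 6: 10110 XOR 10111 = 00001
Remainder = 0001 (nonzero — an error is detected).

0001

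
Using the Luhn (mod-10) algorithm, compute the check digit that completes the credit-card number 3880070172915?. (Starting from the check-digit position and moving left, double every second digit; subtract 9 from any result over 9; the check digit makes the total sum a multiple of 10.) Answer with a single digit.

Partial digits right→left: 5 1 9 2 7 1 0 7 0 0 8 8 3
Double every second digit counting from the check-digit position (so the 1st, 3rd, 5th, ... of the partial from the right).
  doubled (with −9 where >9): 1 9 5 0 0 7 6 → sum 28
  kept as-is: 1 2 1 7 0 8 → sum 19
Total = 28 + 19 = 47.
Check digit = (10 − (47 mod 10)) mod 10 = 3.

3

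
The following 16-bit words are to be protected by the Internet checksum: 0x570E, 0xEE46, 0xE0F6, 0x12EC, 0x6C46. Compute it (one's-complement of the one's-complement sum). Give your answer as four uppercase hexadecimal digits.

One's-complement addition (fold any carry out of bit 15 back into bit 0):
  0x570E + 0xEE46 = 0x14554 → wrap carry → 0x4555
  0x4555 + 0xE0F6 = 0x1264B → wrap carry → 0x264C
  0x264C + 0x12EC = 0x03938
  0x3938 + 0x6C46 = 0x0A57E
One's-complement sum = 0xA57E.
Checksum = ~0xA57E & 0xFFFF = 0x5A81.

5A81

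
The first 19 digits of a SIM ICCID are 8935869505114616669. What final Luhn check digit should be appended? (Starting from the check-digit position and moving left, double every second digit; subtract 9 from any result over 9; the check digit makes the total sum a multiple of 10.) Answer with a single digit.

Partial digits right→left: 9 6 6 6 1 6 4 1 1 5 0 5 9 6 8 5 3 9 8
Double every second digit counting from the check-digit position (so the 1st, 3rd, 5th, ... of the partial from the right).
  doubled (with −9 where >9): 9 3 2 8 2 0 9 7 6 7 → sum 53
  kept as-is: 6 6 6 1 5 5 6 5 9 → sum 49
Total = 53 + 49 = 102.
Check digit = (10 − (102 mod 10)) mod 10 = 8.

8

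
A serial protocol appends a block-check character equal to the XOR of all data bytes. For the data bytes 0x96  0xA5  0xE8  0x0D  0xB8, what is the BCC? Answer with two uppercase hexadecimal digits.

6E

XOR the bytes together:
  start with 0x96
  0x96 ⊕ 0xA5 = 0x33
  0x33 ⊕ 0xE8 = 0xDB
  0xDB ⊕ 0x0D = 0xD6
  0xD6 ⊕ 0xB8 = 0x6E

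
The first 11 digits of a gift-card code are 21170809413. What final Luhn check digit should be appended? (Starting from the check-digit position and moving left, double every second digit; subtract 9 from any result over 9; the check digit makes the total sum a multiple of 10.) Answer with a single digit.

4

Partial digits right→left: 3 1 4 9 0 8 0 7 1 1 2
Double every second digit counting from the check-digit position (so the 1st, 3rd, 5th, ... of the partial from the right).
  doubled (with −9 where >9): 6 8 0 0 2 4 → sum 20
  kept as-is: 1 9 8 7 1 → sum 26
Total = 20 + 26 = 46.
Check digit = (10 − (46 mod 10)) mod 10 = 4.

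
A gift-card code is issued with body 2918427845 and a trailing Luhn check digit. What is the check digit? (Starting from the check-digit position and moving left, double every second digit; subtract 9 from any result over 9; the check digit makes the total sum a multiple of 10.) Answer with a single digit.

Partial digits right→left: 5 4 8 7 2 4 8 1 9 2
Double every second digit counting from the check-digit position (so the 1st, 3rd, 5th, ... of the partial from the right).
  doubled (with −9 where >9): 1 7 4 7 9 → sum 28
  kept as-is: 4 7 4 1 2 → sum 18
Total = 28 + 18 = 46.
Check digit = (10 − (46 mod 10)) mod 10 = 4.

4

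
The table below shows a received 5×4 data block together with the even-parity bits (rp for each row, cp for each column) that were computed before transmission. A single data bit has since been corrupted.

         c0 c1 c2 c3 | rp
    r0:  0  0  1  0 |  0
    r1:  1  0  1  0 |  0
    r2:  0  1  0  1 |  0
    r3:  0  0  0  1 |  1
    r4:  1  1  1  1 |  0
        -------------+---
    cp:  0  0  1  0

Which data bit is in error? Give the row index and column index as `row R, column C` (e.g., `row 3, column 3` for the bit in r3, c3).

Recompute each row's even parity and compare to rp:
  r0: data parity 1, sent rp 0 → mismatch
  r1: data parity 0, sent rp 0 → ok
  r2: data parity 0, sent rp 0 → ok
  r3: data parity 1, sent rp 1 → ok
  r4: data parity 0, sent rp 0 → ok
Recompute each column's even parity and compare to cp:
  c0: data parity 0, sent cp 0 → ok
  c1: data parity 0, sent cp 0 → ok
  c2: data parity 1, sent cp 1 → ok
  c3: data parity 1, sent cp 0 → mismatch
Exactly one row (r0) and one column (c3) fail → the flipped bit is at their intersection.

row 0, column 3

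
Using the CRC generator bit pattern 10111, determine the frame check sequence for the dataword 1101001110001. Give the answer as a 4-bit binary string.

Append 4 zeros: 11010011100010000. Divide by 10111 (XOR where the leading bit is 1):
  pos 0: 11010 XOR 10111 = 01101
  pos 1: 11010 XOR 10111 = 01101
  pos 2: 11011 XOR 10111 = 01100
  pos 3: 11001 XOR 10111 = 01110
  pos 4: 11101 XOR 10111 = 01010
  pos 5: 10100 XOR 10111 = 00011
  pos 8: 11001 XOR 10111 = 01110
  pos 9: 11100 XOR 10111 = 01011
  pos 10: 10110 XOR 10111 = 00001
Remainder (last 4 bits) = 0100. This is the CRC / FCS.

0100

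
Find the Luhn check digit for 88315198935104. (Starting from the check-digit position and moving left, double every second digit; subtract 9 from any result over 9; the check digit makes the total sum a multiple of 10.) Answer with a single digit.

Partial digits right→left: 4 0 1 5 3 9 8 9 1 5 1 3 8 8
Double every second digit counting from the check-digit position (so the 1st, 3rd, 5th, ... of the partial from the right).
  doubled (with −9 where >9): 8 2 6 7 2 2 7 → sum 34
  kept as-is: 0 5 9 9 5 3 8 → sum 39
Total = 34 + 39 = 73.
Check digit = (10 − (73 mod 10)) mod 10 = 7.

7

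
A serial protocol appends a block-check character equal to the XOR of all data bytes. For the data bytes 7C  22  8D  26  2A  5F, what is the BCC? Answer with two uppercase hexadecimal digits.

XOR the bytes together:
  start with 0x7C
  0x7C ⊕ 0x22 = 0x5E
  0x5E ⊕ 0x8D = 0xD3
  0xD3 ⊕ 0x26 = 0xF5
  0xF5 ⊕ 0x2A = 0xDF
  0xDF ⊕ 0x5F = 0x80

80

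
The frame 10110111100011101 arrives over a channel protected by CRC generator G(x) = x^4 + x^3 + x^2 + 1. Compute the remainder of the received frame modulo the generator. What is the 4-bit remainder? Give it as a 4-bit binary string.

1000

Modulo-2 division of 10110111100011101 by 11101:
  pos 0: 10110 XOR 11101 = 01011
  pos 1: 10111 XOR 11101 = 01010
  pos 2: 10101 XOR 11101 = 01000
  pos 3: 10001 XOR 11101 = 01100
  pos 4: 11001 XOR 11101 = 00100
  pos 6: 10000 XOR 11101 = 01101
  pos 7: 11010 XOR 11101 = 00111
  pos 9: 11111 XOR 11101 = 00010
  pos 12: 10101 XOR 11101 = 01000
Remainder = 1000 (nonzero — an error is detected).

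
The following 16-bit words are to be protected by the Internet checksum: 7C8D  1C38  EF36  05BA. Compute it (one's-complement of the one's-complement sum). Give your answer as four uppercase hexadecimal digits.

7249

One's-complement addition (fold any carry out of bit 15 back into bit 0):
  0x7C8D + 0x1C38 = 0x098C5
  0x98C5 + 0xEF36 = 0x187FB → wrap carry → 0x87FC
  0x87FC + 0x05BA = 0x08DB6
One's-complement sum = 0x8DB6.
Checksum = ~0x8DB6 & 0xFFFF = 0x7249.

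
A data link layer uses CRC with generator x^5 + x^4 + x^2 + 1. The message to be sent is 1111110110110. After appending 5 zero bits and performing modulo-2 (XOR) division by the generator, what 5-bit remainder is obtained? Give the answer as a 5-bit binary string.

Append 5 zeros: 111111011011000000. Divide by 110101 (XOR where the leading bit is 1):
  pos 0: 111111 XOR 110101 = 001010
  pos 2: 101001 XOR 110101 = 011100
  pos 3: 111001 XOR 110101 = 001100
  pos 5: 110001 XOR 110101 = 000100
  pos 8: 100100 XOR 110101 = 010001
  pos 9: 100010 XOR 110101 = 010111
  pos 10: 101110 XOR 110101 = 011011
  pos 11: 110110 XOR 110101 = 000011
Remainder (last 5 bits) = 00110. This is the CRC / FCS.

00110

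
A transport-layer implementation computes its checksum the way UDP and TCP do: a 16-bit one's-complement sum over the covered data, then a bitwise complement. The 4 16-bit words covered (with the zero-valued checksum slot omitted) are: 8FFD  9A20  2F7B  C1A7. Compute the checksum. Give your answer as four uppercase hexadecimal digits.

One's-complement addition (fold any carry out of bit 15 back into bit 0):
  0x8FFD + 0x9A20 = 0x12A1D → wrap carry → 0x2A1E
  0x2A1E + 0x2F7B = 0x05999
  0x5999 + 0xC1A7 = 0x11B40 → wrap carry → 0x1B41
One's-complement sum = 0x1B41.
Checksum = ~0x1B41 & 0xFFFF = 0xE4BE.

E4BE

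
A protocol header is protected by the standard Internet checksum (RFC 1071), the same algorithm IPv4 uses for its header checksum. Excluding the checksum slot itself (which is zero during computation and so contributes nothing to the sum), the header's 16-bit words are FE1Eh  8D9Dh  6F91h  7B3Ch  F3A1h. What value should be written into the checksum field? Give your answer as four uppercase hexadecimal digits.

95D3

One's-complement addition (fold any carry out of bit 15 back into bit 0):
  0xFE1E + 0x8D9D = 0x18BBB → wrap carry → 0x8BBC
  0x8BBC + 0x6F91 = 0x0FB4D
  0xFB4D + 0x7B3C = 0x17689 → wrap carry → 0x768A
  0x768A + 0xF3A1 = 0x16A2B → wrap carry → 0x6A2C
One's-complement sum = 0x6A2C.
Checksum = ~0x6A2C & 0xFFFF = 0x95D3.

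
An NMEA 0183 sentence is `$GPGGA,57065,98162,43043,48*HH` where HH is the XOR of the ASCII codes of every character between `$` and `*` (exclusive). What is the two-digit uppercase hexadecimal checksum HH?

6F

XOR the ASCII codes of the payload characters:
  'G' = 0x47 → acc = 0x47
  'P' = 0x50 → acc = 0x17
  'G' = 0x47 → acc = 0x50
  'G' = 0x47 → acc = 0x17
  'A' = 0x41 → acc = 0x56
  ',' = 0x2C → acc = 0x7A
  '5' = 0x35 → acc = 0x4F
  '7' = 0x37 → acc = 0x78
  '0' = 0x30 → acc = 0x48
  '6' = 0x36 → acc = 0x7E
  '5' = 0x35 → acc = 0x4B
  ',' = 0x2C → acc = 0x67
  '9' = 0x39 → acc = 0x5E
  '8' = 0x38 → acc = 0x66
  '1' = 0x31 → acc = 0x57
  '6' = 0x36 → acc = 0x61
  '2' = 0x32 → acc = 0x53
  ',' = 0x2C → acc = 0x7F
  '4' = 0x34 → acc = 0x4B
  '3' = 0x33 → acc = 0x78
  '0' = 0x30 → acc = 0x48
  '4' = 0x34 → acc = 0x7C
  '3' = 0x33 → acc = 0x4F
  ',' = 0x2C → acc = 0x63
  '4' = 0x34 → acc = 0x57
  '8' = 0x38 → acc = 0x6F
Checksum = 0x6F.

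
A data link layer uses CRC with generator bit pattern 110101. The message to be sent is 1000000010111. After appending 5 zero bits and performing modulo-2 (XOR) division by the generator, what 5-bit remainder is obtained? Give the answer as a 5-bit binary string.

Append 5 zeros: 100000001011100000. Divide by 110101 (XOR where the leading bit is 1):
  pos 0: 100000 XOR 110101 = 010101
  pos 1: 101010 XOR 110101 = 011111
  pos 2: 111110 XOR 110101 = 001011
  pos 4: 101110 XOR 110101 = 011011
  pos 5: 110111 XOR 110101 = 000010
  pos 9: 101100 XOR 110101 = 011001
  pos 10: 110010 XOR 110101 = 000111
Remainder (last 5 bits) = 11100. This is the CRC / FCS.

11100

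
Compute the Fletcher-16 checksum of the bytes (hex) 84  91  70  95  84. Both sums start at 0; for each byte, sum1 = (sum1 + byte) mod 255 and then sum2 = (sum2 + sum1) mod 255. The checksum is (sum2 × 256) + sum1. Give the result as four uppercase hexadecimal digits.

DDA0

Running sums (mod 255):
  after byte 0 (84): sum1=132, sum2=132
  after byte 1 (91): sum1=22, sum2=154
  after byte 2 (70): sum1=134, sum2=33
  after byte 3 (95): sum1=28, sum2=61
  after byte 4 (84): sum1=160, sum2=221
Checksum = sum2·256 + sum1 = 221·256 + 160 = 56736 = 0xDDA0.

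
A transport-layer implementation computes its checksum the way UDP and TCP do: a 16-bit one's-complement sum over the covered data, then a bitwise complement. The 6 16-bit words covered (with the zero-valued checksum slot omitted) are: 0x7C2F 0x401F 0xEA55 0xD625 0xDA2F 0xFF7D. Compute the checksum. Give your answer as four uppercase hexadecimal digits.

A987

One's-complement addition (fold any carry out of bit 15 back into bit 0):
  0x7C2F + 0x401F = 0x0BC4E
  0xBC4E + 0xEA55 = 0x1A6A3 → wrap carry → 0xA6A4
  0xA6A4 + 0xD625 = 0x17CC9 → wrap carry → 0x7CCA
  0x7CCA + 0xDA2F = 0x156F9 → wrap carry → 0x56FA
  0x56FA + 0xFF7D = 0x15677 → wrap carry → 0x5678
One's-complement sum = 0x5678.
Checksum = ~0x5678 & 0xFFFF = 0xA987.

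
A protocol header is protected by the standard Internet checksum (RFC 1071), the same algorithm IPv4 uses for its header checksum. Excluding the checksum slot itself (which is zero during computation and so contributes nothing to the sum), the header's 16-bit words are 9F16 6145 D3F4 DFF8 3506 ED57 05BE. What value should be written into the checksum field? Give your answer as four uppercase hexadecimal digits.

239A

One's-complement addition (fold any carry out of bit 15 back into bit 0):
  0x9F16 + 0x6145 = 0x1005B → wrap carry → 0x005C
  0x005C + 0xD3F4 = 0x0D450
  0xD450 + 0xDFF8 = 0x1B448 → wrap carry → 0xB449
  0xB449 + 0x3506 = 0x0E94F
  0xE94F + 0xED57 = 0x1D6A6 → wrap carry → 0xD6A7
  0xD6A7 + 0x05BE = 0x0DC65
One's-complement sum = 0xDC65.
Checksum = ~0xDC65 & 0xFFFF = 0x239A.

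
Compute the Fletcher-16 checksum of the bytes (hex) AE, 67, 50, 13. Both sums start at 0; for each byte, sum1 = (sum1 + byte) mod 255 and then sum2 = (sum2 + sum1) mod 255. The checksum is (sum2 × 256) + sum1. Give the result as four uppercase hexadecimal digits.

Running sums (mod 255):
  after byte 0 (AE): sum1=174, sum2=174
  after byte 1 (67): sum1=22, sum2=196
  after byte 2 (50): sum1=102, sum2=43
  after byte 3 (13): sum1=121, sum2=164
Checksum = sum2·256 + sum1 = 164·256 + 121 = 42105 = 0xA479.

A479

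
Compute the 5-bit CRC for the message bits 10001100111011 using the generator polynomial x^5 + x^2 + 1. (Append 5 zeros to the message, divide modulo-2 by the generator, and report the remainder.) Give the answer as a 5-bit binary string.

Append 5 zeros: 1000110011101100000. Divide by 100101 (XOR where the leading bit is 1):
  pos 0: 100011 XOR 100101 = 000110
  pos 3: 110001 XOR 100101 = 010100
  pos 4: 101001 XOR 100101 = 001100
  pos 6: 110010 XOR 100101 = 010111
  pos 7: 101111 XOR 100101 = 001010
  pos 9: 101010 XOR 100101 = 001111
  pos 11: 111100 XOR 100101 = 011001
  pos 12: 110010 XOR 100101 = 010111
  pos 13: 101110 XOR 100101 = 001011
Remainder (last 5 bits) = 01011. This is the CRC / FCS.

01011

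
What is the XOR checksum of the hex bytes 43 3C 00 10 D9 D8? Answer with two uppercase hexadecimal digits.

6E

XOR the bytes together:
  start with 0x43
  0x43 ⊕ 0x3C = 0x7F
  0x7F ⊕ 0x00 = 0x7F
  0x7F ⊕ 0x10 = 0x6F
  0x6F ⊕ 0xD9 = 0xB6
  0xB6 ⊕ 0xD8 = 0x6E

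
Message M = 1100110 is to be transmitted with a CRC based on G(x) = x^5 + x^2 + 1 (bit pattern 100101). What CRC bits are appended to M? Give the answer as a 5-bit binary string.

01000

Append 5 zeros: 110011000000. Divide by 100101 (XOR where the leading bit is 1):
  pos 0: 110011 XOR 100101 = 010110
  pos 1: 101100 XOR 100101 = 001001
  pos 3: 100100 XOR 100101 = 000001
Remainder (last 5 bits) = 01000. This is the CRC / FCS.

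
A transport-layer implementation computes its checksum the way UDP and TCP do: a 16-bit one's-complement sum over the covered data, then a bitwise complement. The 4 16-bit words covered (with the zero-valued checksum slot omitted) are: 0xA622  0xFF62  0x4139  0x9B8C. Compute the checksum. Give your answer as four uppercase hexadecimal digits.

7DB4

One's-complement addition (fold any carry out of bit 15 back into bit 0):
  0xA622 + 0xFF62 = 0x1A584 → wrap carry → 0xA585
  0xA585 + 0x4139 = 0x0E6BE
  0xE6BE + 0x9B8C = 0x1824A → wrap carry → 0x824B
One's-complement sum = 0x824B.
Checksum = ~0x824B & 0xFFFF = 0x7DB4.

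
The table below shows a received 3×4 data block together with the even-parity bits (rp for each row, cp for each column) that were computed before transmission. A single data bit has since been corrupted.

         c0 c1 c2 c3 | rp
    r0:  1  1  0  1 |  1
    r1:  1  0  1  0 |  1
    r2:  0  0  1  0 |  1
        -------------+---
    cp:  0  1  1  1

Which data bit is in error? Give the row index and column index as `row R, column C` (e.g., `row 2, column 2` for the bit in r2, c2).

Recompute each row's even parity and compare to rp:
  r0: data parity 1, sent rp 1 → ok
  r1: data parity 0, sent rp 1 → mismatch
  r2: data parity 1, sent rp 1 → ok
Recompute each column's even parity and compare to cp:
  c0: data parity 0, sent cp 0 → ok
  c1: data parity 1, sent cp 1 → ok
  c2: data parity 0, sent cp 1 → mismatch
  c3: data parity 1, sent cp 1 → ok
Exactly one row (r1) and one column (c2) fail → the flipped bit is at their intersection.

row 1, column 2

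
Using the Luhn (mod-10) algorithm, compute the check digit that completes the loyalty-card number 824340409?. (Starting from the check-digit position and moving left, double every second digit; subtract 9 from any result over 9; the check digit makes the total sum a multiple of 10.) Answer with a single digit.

5

Partial digits right→left: 9 0 4 0 4 3 4 2 8
Double every second digit counting from the check-digit position (so the 1st, 3rd, 5th, ... of the partial from the right).
  doubled (with −9 where >9): 9 8 8 8 7 → sum 40
  kept as-is: 0 0 3 2 → sum 5
Total = 40 + 5 = 45.
Check digit = (10 − (45 mod 10)) mod 10 = 5.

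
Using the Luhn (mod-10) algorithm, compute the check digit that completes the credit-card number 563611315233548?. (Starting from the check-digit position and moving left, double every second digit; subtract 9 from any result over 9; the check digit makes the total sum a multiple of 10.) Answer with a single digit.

Partial digits right→left: 8 4 5 3 3 2 5 1 3 1 1 6 3 6 5
Double every second digit counting from the check-digit position (so the 1st, 3rd, 5th, ... of the partial from the right).
  doubled (with −9 where >9): 7 1 6 1 6 2 6 1 → sum 30
  kept as-is: 4 3 2 1 1 6 6 → sum 23
Total = 30 + 23 = 53.
Check digit = (10 − (53 mod 10)) mod 10 = 7.

7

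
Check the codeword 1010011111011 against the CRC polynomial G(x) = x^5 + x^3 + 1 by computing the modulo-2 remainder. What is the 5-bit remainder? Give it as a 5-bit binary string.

00000

Modulo-2 division of 1010011111011 by 101001:
  pos 0: 101001 XOR 101001 = 000000
  pos 6: 111101 XOR 101001 = 010100
  pos 7: 101001 XOR 101001 = 000000
Remainder = 00000 (zero — the frame passes the CRC check).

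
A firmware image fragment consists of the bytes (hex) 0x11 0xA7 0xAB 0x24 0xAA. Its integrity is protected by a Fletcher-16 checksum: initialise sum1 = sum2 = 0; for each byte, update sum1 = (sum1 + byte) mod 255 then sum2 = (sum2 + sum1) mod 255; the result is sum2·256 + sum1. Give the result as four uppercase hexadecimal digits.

Running sums (mod 255):
  after byte 0 (0x11): sum1=17, sum2=17
  after byte 1 (0xA7): sum1=184, sum2=201
  after byte 2 (0xAB): sum1=100, sum2=46
  after byte 3 (0x24): sum1=136, sum2=182
  after byte 4 (0xAA): sum1=51, sum2=233
Checksum = sum2·256 + sum1 = 233·256 + 51 = 59699 = 0xE933.

E933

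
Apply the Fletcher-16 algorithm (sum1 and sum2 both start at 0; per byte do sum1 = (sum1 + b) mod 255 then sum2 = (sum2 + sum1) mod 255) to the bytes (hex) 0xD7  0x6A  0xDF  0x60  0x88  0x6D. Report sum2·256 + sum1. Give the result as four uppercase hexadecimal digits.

4278

Running sums (mod 255):
  after byte 0 (0xD7): sum1=215, sum2=215
  after byte 1 (0x6A): sum1=66, sum2=26
  after byte 2 (0xDF): sum1=34, sum2=60
  after byte 3 (0x60): sum1=130, sum2=190
  after byte 4 (0x88): sum1=11, sum2=201
  after byte 5 (0x6D): sum1=120, sum2=66
Checksum = sum2·256 + sum1 = 66·256 + 120 = 17016 = 0x4278.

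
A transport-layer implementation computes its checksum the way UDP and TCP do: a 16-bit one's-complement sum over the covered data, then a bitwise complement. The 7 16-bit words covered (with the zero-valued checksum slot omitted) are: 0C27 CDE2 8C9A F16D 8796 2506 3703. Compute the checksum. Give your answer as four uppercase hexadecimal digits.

One's-complement addition (fold any carry out of bit 15 back into bit 0):
  0x0C27 + 0xCDE2 = 0x0DA09
  0xDA09 + 0x8C9A = 0x166A3 → wrap carry → 0x66A4
  0x66A4 + 0xF16D = 0x15811 → wrap carry → 0x5812
  0x5812 + 0x8796 = 0x0DFA8
  0xDFA8 + 0x2506 = 0x104AE → wrap carry → 0x04AF
  0x04AF + 0x3703 = 0x03BB2
One's-complement sum = 0x3BB2.
Checksum = ~0x3BB2 & 0xFFFF = 0xC44D.

C44D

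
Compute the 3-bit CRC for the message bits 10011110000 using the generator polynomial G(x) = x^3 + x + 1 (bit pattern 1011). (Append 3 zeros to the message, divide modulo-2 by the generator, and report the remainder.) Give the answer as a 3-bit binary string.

001

Append 3 zeros: 10011110000000. Divide by 1011 (XOR where the leading bit is 1):
  pos 0: 1001 XOR 1011 = 0010
  pos 2: 1011 XOR 1011 = 0000
  pos 6: 1000 XOR 1011 = 0011
  pos 8: 1100 XOR 1011 = 0111
  pos 9: 1110 XOR 1011 = 0101
  pos 10: 1010 XOR 1011 = 0001
Remainder (last 3 bits) = 001. This is the CRC / FCS.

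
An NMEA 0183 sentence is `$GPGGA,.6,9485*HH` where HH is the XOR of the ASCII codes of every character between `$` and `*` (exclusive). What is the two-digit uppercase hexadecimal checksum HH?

4E

XOR the ASCII codes of the payload characters:
  'G' = 0x47 → acc = 0x47
  'P' = 0x50 → acc = 0x17
  'G' = 0x47 → acc = 0x50
  'G' = 0x47 → acc = 0x17
  'A' = 0x41 → acc = 0x56
  ',' = 0x2C → acc = 0x7A
  '.' = 0x2E → acc = 0x54
  '6' = 0x36 → acc = 0x62
  ',' = 0x2C → acc = 0x4E
  '9' = 0x39 → acc = 0x77
  '4' = 0x34 → acc = 0x43
  '8' = 0x38 → acc = 0x7B
  '5' = 0x35 → acc = 0x4E
Checksum = 0x4E.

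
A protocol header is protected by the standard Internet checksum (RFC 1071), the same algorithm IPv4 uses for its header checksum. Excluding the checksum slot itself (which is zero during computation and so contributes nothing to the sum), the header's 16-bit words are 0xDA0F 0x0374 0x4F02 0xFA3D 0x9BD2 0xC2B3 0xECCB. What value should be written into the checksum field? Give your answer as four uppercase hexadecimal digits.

One's-complement addition (fold any carry out of bit 15 back into bit 0):
  0xDA0F + 0x0374 = 0x0DD83
  0xDD83 + 0x4F02 = 0x12C85 → wrap carry → 0x2C86
  0x2C86 + 0xFA3D = 0x126C3 → wrap carry → 0x26C4
  0x26C4 + 0x9BD2 = 0x0C296
  0xC296 + 0xC2B3 = 0x18549 → wrap carry → 0x854A
  0x854A + 0xECCB = 0x17215 → wrap carry → 0x7216
One's-complement sum = 0x7216.
Checksum = ~0x7216 & 0xFFFF = 0x8DE9.

8DE9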